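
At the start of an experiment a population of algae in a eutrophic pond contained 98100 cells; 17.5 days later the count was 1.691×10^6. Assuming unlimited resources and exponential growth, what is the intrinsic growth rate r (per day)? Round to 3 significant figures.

From N(t) = N₀·e^(rt): e^(r·17.5) = 1.691×10^6/98100 = 17.238.
r·17.5 = ln(17.238) = 2.8471, so r = 2.8471/17.5 = 0.16269.

0.163 per day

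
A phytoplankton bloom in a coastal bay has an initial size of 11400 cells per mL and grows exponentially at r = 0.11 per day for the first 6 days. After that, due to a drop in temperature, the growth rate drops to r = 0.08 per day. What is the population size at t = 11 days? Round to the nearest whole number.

Phase 1: N(6) = 11400·e^(0.11×6) = 11400·e^0.66 = 22056.6.
Phase 2 runs for 11 − 6 = 5 days at r = 0.08.
N(11) = 22056.6·e^(0.08×5) = 22056.6·e^0.4 = 32904.6.

32905 cells per mL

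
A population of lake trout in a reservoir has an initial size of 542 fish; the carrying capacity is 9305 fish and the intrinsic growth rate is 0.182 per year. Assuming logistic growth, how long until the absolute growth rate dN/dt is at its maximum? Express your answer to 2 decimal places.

15.29 years

Logistic growth is fastest at N = K/2 = 4652.5.
A = (K − N₀)/N₀ = 16.168. Set K/(1 + A·e^(−rt)) = K/2 → A·e^(−rt) = 1.
e^(−0.182t) = 1/16.168 = 0.061851, so t = ln(16.168)/0.182 = 2.783/0.182 = 15.291.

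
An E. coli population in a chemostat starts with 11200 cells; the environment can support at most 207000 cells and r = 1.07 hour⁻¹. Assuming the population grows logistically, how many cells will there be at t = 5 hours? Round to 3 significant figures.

191000 cells

A = (K − N₀)/N₀ = (207000 − 11200)/11200 = 17.482.
N(t) = K/(1 + A·e^(−rt)) = 207000/(1 + 17.482×e^(−1.07×5)).
e^(−5.35) = 0.0047482; denominator = 1 + 17.482×0.0047482 = 1.083.
N = 207000/1.083 = 191134.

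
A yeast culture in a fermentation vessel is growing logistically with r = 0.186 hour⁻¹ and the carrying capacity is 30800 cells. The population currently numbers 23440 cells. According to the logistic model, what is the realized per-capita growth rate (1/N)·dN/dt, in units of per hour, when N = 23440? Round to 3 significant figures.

(1/N)·dN/dt = r(1 − N/K) = 0.186 × (1 − 23440/30800).
= 0.186 × 0.23896 = 0.044447.

0.0444 per hour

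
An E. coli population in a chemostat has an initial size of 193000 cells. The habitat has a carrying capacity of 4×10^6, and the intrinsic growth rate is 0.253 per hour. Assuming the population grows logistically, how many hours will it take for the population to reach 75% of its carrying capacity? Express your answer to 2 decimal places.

A = (K − N₀)/N₀ = (4×10^6 − 193000)/193000 = 19.725.
Solve 4×10^6/(1 + 19.725·e^(−0.253t)) = 3×10^6: 1 + 19.725·e^(−0.253t) = 1.3333, so e^(−0.253t) = 0.0168987.
−0.253·t = ln(0.0168987) = -4.0805, so t = 4.0805/0.253 = 16.129.

16.13 hours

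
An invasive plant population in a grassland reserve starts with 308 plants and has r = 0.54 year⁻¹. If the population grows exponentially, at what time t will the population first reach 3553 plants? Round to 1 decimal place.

Set N₀·e^(rt) = 3553: e^(0.54·t) = 3553/308 = 11.536.
0.54·t = ln(11.536) = 2.4454, so t = 2.4454/0.54 = 4.5286.

4.5 years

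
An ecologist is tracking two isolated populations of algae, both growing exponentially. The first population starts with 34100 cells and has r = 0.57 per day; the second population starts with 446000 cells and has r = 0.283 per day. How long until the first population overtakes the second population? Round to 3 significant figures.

8.96 days

Set 34100·e^(0.57t) = 446000·e^(0.283t).
e^((0.57 − 0.283)t) = 446000/34100 → e^(0.287·t) = 13.079.
0.287·t = ln(13.079) = 2.571, so t = 2.571/0.287 = 8.9583.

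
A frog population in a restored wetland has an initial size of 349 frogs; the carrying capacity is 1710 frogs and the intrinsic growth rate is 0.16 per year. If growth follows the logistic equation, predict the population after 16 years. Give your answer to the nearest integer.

A = (K − N₀)/N₀ = (1710 − 349)/349 = 3.8997.
N(t) = K/(1 + A·e^(−rt)) = 1710/(1 + 3.8997×e^(−0.16×16)).
e^(−2.56) = 0.077305; denominator = 1 + 3.8997×0.077305 = 1.3015.
N = 1710/1.3015 = 1313.9.

1314 frogs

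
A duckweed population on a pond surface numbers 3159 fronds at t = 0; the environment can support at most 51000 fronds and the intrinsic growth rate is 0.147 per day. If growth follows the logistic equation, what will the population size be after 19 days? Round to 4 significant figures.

A = (K − N₀)/N₀ = (51000 − 3159)/3159 = 15.144.
N(t) = K/(1 + A·e^(−rt)) = 51000/(1 + 15.144×e^(−0.147×19)).
e^(−2.793) = 0.061237; denominator = 1 + 15.144×0.061237 = 1.9274.
N = 51000/1.9274 = 26460.5.

26460 fronds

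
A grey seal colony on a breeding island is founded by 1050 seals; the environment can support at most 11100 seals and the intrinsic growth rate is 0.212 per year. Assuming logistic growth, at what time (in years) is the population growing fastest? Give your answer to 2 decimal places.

Logistic growth is fastest at N = K/2 = 5550.
A = (K − N₀)/N₀ = 9.5714. Set K/(1 + A·e^(−rt)) = K/2 → A·e^(−rt) = 1.
e^(−0.212t) = 1/9.5714 = 0.104478, so t = ln(9.5714)/0.212 = 2.2588/0.212 = 10.655.

10.65 years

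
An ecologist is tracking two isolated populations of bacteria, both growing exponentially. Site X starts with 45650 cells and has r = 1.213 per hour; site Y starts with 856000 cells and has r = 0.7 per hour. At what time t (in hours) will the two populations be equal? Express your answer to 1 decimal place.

5.7 hours

Set 45650·e^(1.213t) = 856000·e^(0.7t).
e^((1.213 − 0.7)t) = 856000/45650 → e^(0.513·t) = 18.751.
0.513·t = ln(18.751) = 2.9313, so t = 2.9313/0.513 = 5.714.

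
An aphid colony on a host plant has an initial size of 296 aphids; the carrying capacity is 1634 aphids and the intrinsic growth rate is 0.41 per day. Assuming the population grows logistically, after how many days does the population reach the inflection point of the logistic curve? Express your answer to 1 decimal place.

Logistic growth is fastest at N = K/2 = 817.
A = (K − N₀)/N₀ = 4.5203. Set K/(1 + A·e^(−rt)) = K/2 → A·e^(−rt) = 1.
e^(−0.41t) = 1/4.5203 = 0.221226, so t = ln(4.5203)/0.41 = 1.5086/0.41 = 3.6794.

3.7 days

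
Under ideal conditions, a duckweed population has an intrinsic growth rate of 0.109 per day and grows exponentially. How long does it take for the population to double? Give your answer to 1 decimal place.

6.4 days

Doubling time t_d = ln(2)/r = 0.6931/0.109 = 6.3591.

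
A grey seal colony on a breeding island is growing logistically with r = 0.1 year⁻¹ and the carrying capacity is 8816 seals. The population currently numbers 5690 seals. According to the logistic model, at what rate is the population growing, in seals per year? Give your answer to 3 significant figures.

202 seals per year

dN/dt = rN(1 − N/K) = 0.1 × 5690 × (1 − 5690/8816).
1 − 5690/8816 = 0.35458; dN/dt = 0.1 × 5690 × 0.35458 = 201.76.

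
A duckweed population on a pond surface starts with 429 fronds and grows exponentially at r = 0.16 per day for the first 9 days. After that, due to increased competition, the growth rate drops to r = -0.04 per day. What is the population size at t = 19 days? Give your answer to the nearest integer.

Phase 1: N(9) = 429·e^(0.16×9) = 429·e^1.44 = 1810.68.
Phase 2 runs for 19 − 9 = 10 days at r = -0.04.
N(19) = 1810.68·e^(-0.04×10) = 1810.68·e^-0.4 = 1213.73.

1214 fronds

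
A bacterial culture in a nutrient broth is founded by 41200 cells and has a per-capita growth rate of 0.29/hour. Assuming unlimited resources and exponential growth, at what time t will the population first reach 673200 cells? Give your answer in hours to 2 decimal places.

Set N₀·e^(rt) = 673200: e^(0.29·t) = 673200/41200 = 16.34.
0.29·t = ln(16.34) = 2.7936, so t = 2.7936/0.29 = 9.6331.

9.63 hours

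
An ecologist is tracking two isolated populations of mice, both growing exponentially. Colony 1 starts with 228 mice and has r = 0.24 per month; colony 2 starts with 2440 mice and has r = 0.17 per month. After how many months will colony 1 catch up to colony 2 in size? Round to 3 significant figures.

Set 228·e^(0.24t) = 2440·e^(0.17t).
e^((0.24 − 0.17)t) = 2440/228 → e^(0.07·t) = 10.702.
0.07·t = ln(10.702) = 2.3704, so t = 2.3704/0.07 = 33.863.

33.9 months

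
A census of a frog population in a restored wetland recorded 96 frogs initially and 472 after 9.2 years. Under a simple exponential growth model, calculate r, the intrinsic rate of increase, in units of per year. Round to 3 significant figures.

From N(t) = N₀·e^(rt): e^(r·9.2) = 472/96 = 4.9167.
r·9.2 = ln(4.9167) = 1.5926, so r = 1.5926/9.2 = 0.17311.

0.173 per year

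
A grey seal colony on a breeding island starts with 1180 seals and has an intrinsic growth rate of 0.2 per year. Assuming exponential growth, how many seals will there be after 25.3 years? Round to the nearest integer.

N(t) = N₀·e^(rt) = 1180 × e^(0.2×25.3) = 1180 × e^5.06.
e^5.06 ≈ 157.59, so N ≈ 1180 × 157.59 = 185957.

185957 seals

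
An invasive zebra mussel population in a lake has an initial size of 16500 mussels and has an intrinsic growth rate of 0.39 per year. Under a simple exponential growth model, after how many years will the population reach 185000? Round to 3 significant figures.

6.20 years

Set N₀·e^(rt) = 185000: e^(0.39·t) = 185000/16500 = 11.212.
0.39·t = ln(11.212) = 2.417, so t = 2.417/0.39 = 6.1974.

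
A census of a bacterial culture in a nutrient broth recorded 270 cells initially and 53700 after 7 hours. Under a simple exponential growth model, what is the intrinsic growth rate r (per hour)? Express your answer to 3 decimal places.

From N(t) = N₀·e^(rt): e^(r·7) = 53700/270 = 198.89.
r·7 = ln(198.89) = 5.2927, so r = 5.2927/7 = 0.75611.

0.756 per hour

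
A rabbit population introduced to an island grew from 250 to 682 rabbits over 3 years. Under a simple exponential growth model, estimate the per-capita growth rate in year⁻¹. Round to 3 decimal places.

From N(t) = N₀·e^(rt): e^(r·3) = 682/250 = 2.728.
r·3 = ln(2.728) = 1.0036, so r = 1.0036/3 = 0.33452.

0.335 per year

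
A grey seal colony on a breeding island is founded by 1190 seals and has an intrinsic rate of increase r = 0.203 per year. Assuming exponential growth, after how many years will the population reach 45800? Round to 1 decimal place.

18.0 years

Set N₀·e^(rt) = 45800: e^(0.203·t) = 45800/1190 = 38.487.
0.203·t = ln(38.487) = 3.6503, so t = 3.6503/0.203 = 17.982.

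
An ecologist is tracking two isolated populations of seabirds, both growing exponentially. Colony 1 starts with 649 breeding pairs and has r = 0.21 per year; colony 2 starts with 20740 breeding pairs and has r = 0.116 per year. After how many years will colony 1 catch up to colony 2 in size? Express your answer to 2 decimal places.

Set 649·e^(0.21t) = 20740·e^(0.116t).
e^((0.21 − 0.116)t) = 20740/649 → e^(0.094·t) = 31.957.
0.094·t = ln(31.957) = 3.4644, so t = 3.4644/0.094 = 36.855.

36.86 years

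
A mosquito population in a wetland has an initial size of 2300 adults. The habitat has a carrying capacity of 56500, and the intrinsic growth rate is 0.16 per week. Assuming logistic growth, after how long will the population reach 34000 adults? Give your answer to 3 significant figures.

A = (K − N₀)/N₀ = (56500 − 2300)/2300 = 23.565.
Solve 56500/(1 + 23.565·e^(−0.16t)) = 34000: 1 + 23.565·e^(−0.16t) = 1.6618, so e^(−0.16t) = 0.0280823.
−0.16·t = ln(0.0280823) = -3.5726, so t = 3.5726/0.16 = 22.329.

22.3 weeks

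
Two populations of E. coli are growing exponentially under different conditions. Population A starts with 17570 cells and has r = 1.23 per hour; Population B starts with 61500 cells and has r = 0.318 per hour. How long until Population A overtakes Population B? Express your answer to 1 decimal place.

1.4 hours

Set 17570·e^(1.23t) = 61500·e^(0.318t).
e^((1.23 − 0.318)t) = 61500/17570 → e^(0.912·t) = 3.5003.
0.912·t = ln(3.5003) = 1.2528, so t = 1.2528/0.912 = 1.3737.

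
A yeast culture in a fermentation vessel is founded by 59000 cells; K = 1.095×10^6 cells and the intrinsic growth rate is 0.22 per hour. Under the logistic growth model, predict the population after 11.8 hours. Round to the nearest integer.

A = (K − N₀)/N₀ = (1.095×10^6 − 59000)/59000 = 17.559.
N(t) = K/(1 + A·e^(−rt)) = 1.095×10^6/(1 + 17.559×e^(−0.22×11.8)).
e^(−2.596) = 0.074571; denominator = 1 + 17.559×0.074571 = 2.3094.
N = 1.095×10^6/2.3094 = 474145.

474145 cells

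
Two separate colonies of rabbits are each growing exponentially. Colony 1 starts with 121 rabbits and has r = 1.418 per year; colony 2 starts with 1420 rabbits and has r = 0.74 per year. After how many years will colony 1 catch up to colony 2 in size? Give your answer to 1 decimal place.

3.6 years

Set 121·e^(1.418t) = 1420·e^(0.74t).
e^((1.418 − 0.74)t) = 1420/121 → e^(0.678·t) = 11.736.
0.678·t = ln(11.736) = 2.4626, so t = 2.4626/0.678 = 3.6322.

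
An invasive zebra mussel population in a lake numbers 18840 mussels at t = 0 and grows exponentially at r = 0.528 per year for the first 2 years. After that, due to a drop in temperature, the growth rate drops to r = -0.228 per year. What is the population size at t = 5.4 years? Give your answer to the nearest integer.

24948 mussels

Phase 1: N(2) = 18840·e^(0.528×2) = 18840·e^1.056 = 54162.1.
Phase 2 runs for 5.4 − 2 = 3.4 years at r = -0.228.
N(5.4) = 54162.1·e^(-0.228×3.4) = 54162.1·e^-0.7752 = 24947.7.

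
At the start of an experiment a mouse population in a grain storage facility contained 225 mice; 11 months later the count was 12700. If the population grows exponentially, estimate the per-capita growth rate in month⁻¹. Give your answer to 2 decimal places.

0.37 per month

From N(t) = N₀·e^(rt): e^(r·11) = 12700/225 = 56.444.
r·11 = ln(56.444) = 4.0333, so r = 4.0333/11 = 0.36666.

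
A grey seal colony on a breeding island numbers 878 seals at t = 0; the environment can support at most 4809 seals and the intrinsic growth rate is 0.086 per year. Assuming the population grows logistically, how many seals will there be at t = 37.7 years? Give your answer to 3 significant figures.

A = (K − N₀)/N₀ = (4809 − 878)/878 = 4.4772.
N(t) = K/(1 + A·e^(−rt)) = 4809/(1 + 4.4772×e^(−0.086×37.7)).
e^(−3.242) = 0.039078; denominator = 1 + 4.4772×0.039078 = 1.175.
N = 4809/1.175 = 4092.91.

4090 seals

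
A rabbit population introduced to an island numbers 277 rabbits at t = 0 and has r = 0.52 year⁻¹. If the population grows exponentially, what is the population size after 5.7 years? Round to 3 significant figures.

5370 rabbits

N(t) = N₀·e^(rt) = 277 × e^(0.52×5.7) = 277 × e^2.964.
e^2.964 ≈ 19.375, so N ≈ 277 × 19.375 = 5366.96.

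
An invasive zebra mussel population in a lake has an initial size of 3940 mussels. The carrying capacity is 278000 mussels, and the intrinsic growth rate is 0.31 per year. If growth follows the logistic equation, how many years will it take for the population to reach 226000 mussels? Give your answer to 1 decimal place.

A = (K − N₀)/N₀ = (278000 − 3940)/3940 = 69.558.
Solve 278000/(1 + 69.558·e^(−0.31t)) = 226000: 1 + 69.558·e^(−0.31t) = 1.2301, so e^(−0.31t) = 0.00330785.
−0.31·t = ln(0.00330785) = -5.7115, so t = 5.7115/0.31 = 18.424.

18.4 years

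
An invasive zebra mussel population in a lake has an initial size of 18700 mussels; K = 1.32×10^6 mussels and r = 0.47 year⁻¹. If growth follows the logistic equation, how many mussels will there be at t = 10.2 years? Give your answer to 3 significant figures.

837000 mussels

A = (K − N₀)/N₀ = (1.32×10^6 − 18700)/18700 = 69.588.
N(t) = K/(1 + A·e^(−rt)) = 1.32×10^6/(1 + 69.588×e^(−0.47×10.2)).
e^(−4.794) = 0.0082793; denominator = 1 + 69.588×0.0082793 = 1.5761.
N = 1.32×10^6/1.5761 = 837489.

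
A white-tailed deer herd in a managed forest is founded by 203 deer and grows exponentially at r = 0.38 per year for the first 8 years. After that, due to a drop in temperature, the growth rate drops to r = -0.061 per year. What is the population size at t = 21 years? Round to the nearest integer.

Phase 1: N(8) = 203·e^(0.38×8) = 203·e^3.04 = 4243.76.
Phase 2 runs for 21 − 8 = 13 years at r = -0.061.
N(21) = 4243.76·e^(-0.061×13) = 4243.76·e^-0.793 = 1920.24.

1920 deer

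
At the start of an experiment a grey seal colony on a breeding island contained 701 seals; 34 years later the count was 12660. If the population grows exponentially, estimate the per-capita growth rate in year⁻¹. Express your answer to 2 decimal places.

From N(t) = N₀·e^(rt): e^(r·34) = 12660/701 = 18.06.
r·34 = ln(18.06) = 2.8937, so r = 2.8937/34 = 0.085109.

0.09 per year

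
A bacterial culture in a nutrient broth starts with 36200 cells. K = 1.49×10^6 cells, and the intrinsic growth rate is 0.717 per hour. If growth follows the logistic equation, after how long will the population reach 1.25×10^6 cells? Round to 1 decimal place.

A = (K − N₀)/N₀ = (1.49×10^6 − 36200)/36200 = 40.16.
Solve 1.49×10^6/(1 + 40.16·e^(−0.717t)) = 1.25×10^6: 1 + 40.16·e^(−0.717t) = 1.192, so e^(−0.717t) = 0.00478085.
−0.717·t = ln(0.00478085) = -5.3431, so t = 5.3431/0.717 = 7.4521.

7.5 hours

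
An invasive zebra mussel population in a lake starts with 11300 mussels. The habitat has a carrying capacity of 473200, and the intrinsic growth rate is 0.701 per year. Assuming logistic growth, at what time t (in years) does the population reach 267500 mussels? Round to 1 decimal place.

5.7 years

A = (K − N₀)/N₀ = (473200 − 11300)/11300 = 40.876.
Solve 473200/(1 + 40.876·e^(−0.701t)) = 267500: 1 + 40.876·e^(−0.701t) = 1.769, so e^(−0.701t) = 0.0188123.
−0.701·t = ln(0.0188123) = -3.9732, so t = 3.9732/0.701 = 5.668.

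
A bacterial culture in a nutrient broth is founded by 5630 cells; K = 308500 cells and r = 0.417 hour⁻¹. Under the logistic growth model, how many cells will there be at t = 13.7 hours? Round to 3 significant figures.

262000 cells

A = (K − N₀)/N₀ = (308500 − 5630)/5630 = 53.796.
N(t) = K/(1 + A·e^(−rt)) = 308500/(1 + 53.796×e^(−0.417×13.7)).
e^(−5.713) = 0.0033031; denominator = 1 + 53.796×0.0033031 = 1.1777.
N = 308500/1.1777 = 261953.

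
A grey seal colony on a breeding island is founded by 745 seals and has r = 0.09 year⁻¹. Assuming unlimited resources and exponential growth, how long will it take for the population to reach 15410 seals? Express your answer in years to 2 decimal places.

33.66 years

Set N₀·e^(rt) = 15410: e^(0.09·t) = 15410/745 = 20.685.
0.09·t = ln(20.685) = 3.0294, so t = 3.0294/0.09 = 33.66.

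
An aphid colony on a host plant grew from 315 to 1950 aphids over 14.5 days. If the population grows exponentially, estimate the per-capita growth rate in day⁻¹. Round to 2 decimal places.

0.13 per day

From N(t) = N₀·e^(rt): e^(r·14.5) = 1950/315 = 6.1905.
r·14.5 = ln(6.1905) = 1.823, so r = 1.823/14.5 = 0.12572.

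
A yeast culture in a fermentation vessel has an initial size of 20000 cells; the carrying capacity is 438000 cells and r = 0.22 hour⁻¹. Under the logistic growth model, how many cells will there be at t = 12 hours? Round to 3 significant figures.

176000 cells

A = (K − N₀)/N₀ = (438000 − 20000)/20000 = 20.9.
N(t) = K/(1 + A·e^(−rt)) = 438000/(1 + 20.9×e^(−0.22×12)).
e^(−2.64) = 0.071361; denominator = 1 + 20.9×0.071361 = 2.4915.
N = 438000/2.4915 = 175801.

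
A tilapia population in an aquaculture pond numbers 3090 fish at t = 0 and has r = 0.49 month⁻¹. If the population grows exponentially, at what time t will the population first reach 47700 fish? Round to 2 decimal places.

5.59 months

Set N₀·e^(rt) = 47700: e^(0.49·t) = 47700/3090 = 15.437.
0.49·t = ln(15.437) = 2.7368, so t = 2.7368/0.49 = 5.5852.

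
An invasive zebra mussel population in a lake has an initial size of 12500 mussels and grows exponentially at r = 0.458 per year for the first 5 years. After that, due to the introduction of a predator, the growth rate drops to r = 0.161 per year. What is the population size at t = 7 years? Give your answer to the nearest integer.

Phase 1: N(5) = 12500·e^(0.458×5) = 12500·e^2.29 = 123437.
Phase 2 runs for 7 − 5 = 2 years at r = 0.161.
N(7) = 123437·e^(0.161×2) = 123437·e^0.322 = 170328.

170328 mussels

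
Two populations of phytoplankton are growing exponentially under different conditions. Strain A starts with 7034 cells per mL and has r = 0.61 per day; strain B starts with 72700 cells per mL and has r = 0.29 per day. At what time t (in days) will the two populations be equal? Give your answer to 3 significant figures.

Set 7034·e^(0.61t) = 72700·e^(0.29t).
e^((0.61 − 0.29)t) = 72700/7034 → e^(0.32·t) = 10.336.
0.32·t = ln(10.336) = 2.3356, so t = 2.3356/0.32 = 7.2987.

7.30 days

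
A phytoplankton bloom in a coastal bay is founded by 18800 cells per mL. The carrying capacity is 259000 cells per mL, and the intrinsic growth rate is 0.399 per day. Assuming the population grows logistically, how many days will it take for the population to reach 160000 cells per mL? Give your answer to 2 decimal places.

7.59 days

A = (K − N₀)/N₀ = (259000 − 18800)/18800 = 12.777.
Solve 259000/(1 + 12.777·e^(−0.399t)) = 160000: 1 + 12.777·e^(−0.399t) = 1.6187, so e^(−0.399t) = 0.0484284.
−0.399·t = ln(0.0484284) = -3.0277, so t = 3.0277/0.399 = 7.5881.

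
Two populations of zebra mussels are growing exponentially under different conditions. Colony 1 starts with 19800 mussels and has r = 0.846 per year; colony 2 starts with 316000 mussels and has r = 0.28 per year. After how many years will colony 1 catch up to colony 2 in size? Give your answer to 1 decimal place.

4.9 years

Set 19800·e^(0.846t) = 316000·e^(0.28t).
e^((0.846 − 0.28)t) = 316000/19800 → e^(0.566·t) = 15.96.
0.566·t = ln(15.96) = 2.7701, so t = 2.7701/0.566 = 4.8941.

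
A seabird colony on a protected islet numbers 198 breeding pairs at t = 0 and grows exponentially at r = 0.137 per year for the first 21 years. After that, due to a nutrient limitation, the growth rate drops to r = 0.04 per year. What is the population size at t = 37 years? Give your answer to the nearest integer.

6669 breeding pairs

Phase 1: N(21) = 198·e^(0.137×21) = 198·e^2.877 = 3516.66.
Phase 2 runs for 37 − 21 = 16 years at r = 0.04.
N(37) = 3516.66·e^(0.04×16) = 3516.66·e^0.64 = 6669.28.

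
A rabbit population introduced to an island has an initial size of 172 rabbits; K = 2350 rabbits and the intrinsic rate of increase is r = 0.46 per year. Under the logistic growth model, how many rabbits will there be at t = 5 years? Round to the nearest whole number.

1035 rabbits

A = (K − N₀)/N₀ = (2350 − 172)/172 = 12.663.
N(t) = K/(1 + A·e^(−rt)) = 2350/(1 + 12.663×e^(−0.46×5)).
e^(−2.3) = 0.10026; denominator = 1 + 12.663×0.10026 = 2.2696.
N = 2350/2.2696 = 1035.44.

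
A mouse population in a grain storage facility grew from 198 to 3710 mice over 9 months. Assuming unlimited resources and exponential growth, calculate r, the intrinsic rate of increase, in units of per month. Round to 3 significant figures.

From N(t) = N₀·e^(rt): e^(r·9) = 3710/198 = 18.737.
r·9 = ln(18.737) = 2.9305, so r = 2.9305/9 = 0.32561.

0.326 per month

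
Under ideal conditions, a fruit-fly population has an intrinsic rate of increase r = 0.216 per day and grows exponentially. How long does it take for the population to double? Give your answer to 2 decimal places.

3.21 days

Doubling time t_d = ln(2)/r = 0.6931/0.216 = 3.209.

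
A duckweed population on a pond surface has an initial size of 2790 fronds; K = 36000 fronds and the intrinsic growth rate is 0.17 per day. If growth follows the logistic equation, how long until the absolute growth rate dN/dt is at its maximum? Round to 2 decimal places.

Logistic growth is fastest at N = K/2 = 18000.
A = (K − N₀)/N₀ = 11.903. Set K/(1 + A·e^(−rt)) = K/2 → A·e^(−rt) = 1.
e^(−0.17t) = 1/11.903 = 0.0840108, so t = ln(11.903)/0.17 = 2.4768/0.17 = 14.569.

14.57 days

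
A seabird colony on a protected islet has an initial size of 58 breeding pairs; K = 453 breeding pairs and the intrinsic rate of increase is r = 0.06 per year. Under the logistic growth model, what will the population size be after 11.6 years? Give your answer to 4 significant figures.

103.1 breeding pairs

A = (K − N₀)/N₀ = (453 − 58)/58 = 6.8103.
N(t) = K/(1 + A·e^(−rt)) = 453/(1 + 6.8103×e^(−0.06×11.6)).
e^(−0.696) = 0.49858; denominator = 1 + 6.8103×0.49858 = 4.3955.
N = 453/4.3955 = 103.061.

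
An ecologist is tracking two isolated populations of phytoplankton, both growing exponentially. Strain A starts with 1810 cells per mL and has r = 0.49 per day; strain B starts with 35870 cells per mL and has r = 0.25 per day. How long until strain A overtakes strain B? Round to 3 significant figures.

Set 1810·e^(0.49t) = 35870·e^(0.25t).
e^((0.49 − 0.25)t) = 35870/1810 → e^(0.24·t) = 19.818.
0.24·t = ln(19.818) = 2.9866, so t = 2.9866/0.24 = 12.444.

12.4 days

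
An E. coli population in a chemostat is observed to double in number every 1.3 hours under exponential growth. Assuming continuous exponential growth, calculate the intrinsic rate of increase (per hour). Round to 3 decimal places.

r = ln(2)/t_d = 0.6931/1.3 = 0.53319.

0.533 per hour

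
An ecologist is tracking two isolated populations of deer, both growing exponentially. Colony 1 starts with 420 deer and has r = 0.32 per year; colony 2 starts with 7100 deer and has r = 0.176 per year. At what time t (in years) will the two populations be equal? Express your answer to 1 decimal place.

Set 420·e^(0.32t) = 7100·e^(0.176t).
e^((0.32 − 0.176)t) = 7100/420 → e^(0.144·t) = 16.905.
0.144·t = ln(16.905) = 2.8276, so t = 2.8276/0.144 = 19.636.

19.6 years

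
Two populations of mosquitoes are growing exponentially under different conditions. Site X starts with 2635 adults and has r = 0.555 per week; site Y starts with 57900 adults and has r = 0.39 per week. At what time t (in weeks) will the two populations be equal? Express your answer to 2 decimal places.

18.73 weeks

Set 2635·e^(0.555t) = 57900·e^(0.39t).
e^((0.555 − 0.39)t) = 57900/2635 → e^(0.165·t) = 21.973.
0.165·t = ln(21.973) = 3.0898, so t = 3.0898/0.165 = 18.726.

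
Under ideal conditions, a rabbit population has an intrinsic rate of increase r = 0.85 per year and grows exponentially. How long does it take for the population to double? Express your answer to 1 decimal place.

0.8 years

Doubling time t_d = ln(2)/r = 0.6931/0.85 = 0.81547.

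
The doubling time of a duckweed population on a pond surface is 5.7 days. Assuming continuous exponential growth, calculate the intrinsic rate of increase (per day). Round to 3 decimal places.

0.122 per day

r = ln(2)/t_d = 0.6931/5.7 = 0.1216.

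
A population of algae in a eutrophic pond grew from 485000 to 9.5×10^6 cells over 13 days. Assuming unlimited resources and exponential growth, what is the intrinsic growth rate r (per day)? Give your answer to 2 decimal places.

0.23 per day

From N(t) = N₀·e^(rt): e^(r·13) = 9.5×10^6/485000 = 19.588.
r·13 = ln(19.588) = 2.9749, so r = 2.9749/13 = 0.22884.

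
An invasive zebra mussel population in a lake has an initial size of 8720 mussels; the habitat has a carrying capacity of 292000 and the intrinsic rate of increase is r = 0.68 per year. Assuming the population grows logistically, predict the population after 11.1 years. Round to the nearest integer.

A = (K − N₀)/N₀ = (292000 − 8720)/8720 = 32.486.
N(t) = K/(1 + A·e^(−rt)) = 292000/(1 + 32.486×e^(−0.68×11.1)).
e^(−7.548) = 0.00052716; denominator = 1 + 32.486×0.00052716 = 1.0171.
N = 292000/1.0171 = 287084.

287084 mussels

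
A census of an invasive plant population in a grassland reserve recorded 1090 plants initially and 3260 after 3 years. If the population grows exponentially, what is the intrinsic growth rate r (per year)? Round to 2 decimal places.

0.37 per year

From N(t) = N₀·e^(rt): e^(r·3) = 3260/1090 = 2.9908.
r·3 = ln(2.9908) = 1.0955, so r = 1.0955/3 = 0.36518.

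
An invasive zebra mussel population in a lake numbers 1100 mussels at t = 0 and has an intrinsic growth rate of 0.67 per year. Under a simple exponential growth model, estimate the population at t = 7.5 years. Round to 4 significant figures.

167400 mussels

N(t) = N₀·e^(rt) = 1100 × e^(0.67×7.5) = 1100 × e^5.025.
e^5.025 ≈ 152.17, so N ≈ 1100 × 152.17 = 167387.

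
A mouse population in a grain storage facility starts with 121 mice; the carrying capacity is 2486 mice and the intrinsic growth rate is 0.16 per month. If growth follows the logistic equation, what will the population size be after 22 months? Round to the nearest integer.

A = (K − N₀)/N₀ = (2486 − 121)/121 = 19.545.
N(t) = K/(1 + A·e^(−rt)) = 2486/(1 + 19.545×e^(−0.16×22)).
e^(−3.52) = 0.029599; denominator = 1 + 19.545×0.029599 = 1.5785.
N = 2486/1.5785 = 1574.88.

1575 mice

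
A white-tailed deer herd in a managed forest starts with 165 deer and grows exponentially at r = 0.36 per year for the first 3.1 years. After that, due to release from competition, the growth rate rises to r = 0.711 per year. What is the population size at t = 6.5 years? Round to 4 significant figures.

Phase 1: N(3.1) = 165·e^(0.36×3.1) = 165·e^1.116 = 503.682.
Phase 2 runs for 6.5 − 3.1 = 3.4 years at r = 0.711.
N(6.5) = 503.682·e^(0.711×3.4) = 503.682·e^2.417 = 5649.63.

5650 deer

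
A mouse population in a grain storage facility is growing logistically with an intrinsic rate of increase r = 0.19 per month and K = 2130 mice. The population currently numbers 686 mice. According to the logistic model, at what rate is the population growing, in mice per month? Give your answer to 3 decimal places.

dN/dt = rN(1 − N/K) = 0.19 × 686 × (1 − 686/2130).
1 − 686/2130 = 0.67793; dN/dt = 0.19 × 686 × 0.67793 = 88.362.

88.362 mice per month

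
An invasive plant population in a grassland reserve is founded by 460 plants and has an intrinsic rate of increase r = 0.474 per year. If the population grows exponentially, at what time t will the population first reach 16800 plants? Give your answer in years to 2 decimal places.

Set N₀·e^(rt) = 16800: e^(0.474·t) = 16800/460 = 36.522.
0.474·t = ln(36.522) = 3.5979, so t = 3.5979/0.474 = 7.5905.

7.59 years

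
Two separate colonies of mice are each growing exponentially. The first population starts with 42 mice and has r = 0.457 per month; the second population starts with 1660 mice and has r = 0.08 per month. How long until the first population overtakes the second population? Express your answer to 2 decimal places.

Set 42·e^(0.457t) = 1660·e^(0.08t).
e^((0.457 − 0.08)t) = 1660/42 → e^(0.377·t) = 39.524.
0.377·t = ln(39.524) = 3.6769, so t = 3.6769/0.377 = 9.7531.

9.75 months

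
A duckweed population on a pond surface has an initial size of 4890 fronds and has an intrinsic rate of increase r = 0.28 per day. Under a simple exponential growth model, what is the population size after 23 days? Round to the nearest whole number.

N(t) = N₀·e^(rt) = 4890 × e^(0.28×23) = 4890 × e^6.44.
e^6.44 ≈ 626.41, so N ≈ 4890 × 626.41 = 3.063129×10^6.

3063129 fronds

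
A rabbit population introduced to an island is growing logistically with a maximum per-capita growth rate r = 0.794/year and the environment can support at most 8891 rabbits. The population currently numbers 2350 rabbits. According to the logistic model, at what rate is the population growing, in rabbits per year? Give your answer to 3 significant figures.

1370 rabbits per year

dN/dt = rN(1 − N/K) = 0.794 × 2350 × (1 − 2350/8891).
1 − 2350/8891 = 0.73569; dN/dt = 0.794 × 2350 × 0.73569 = 1372.7.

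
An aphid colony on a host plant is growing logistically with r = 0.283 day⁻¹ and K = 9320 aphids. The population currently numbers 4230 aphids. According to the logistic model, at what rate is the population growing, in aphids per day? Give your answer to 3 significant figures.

654 aphids per day

dN/dt = rN(1 − N/K) = 0.283 × 4230 × (1 − 4230/9320).
1 − 4230/9320 = 0.54614; dN/dt = 0.283 × 4230 × 0.54614 = 653.78.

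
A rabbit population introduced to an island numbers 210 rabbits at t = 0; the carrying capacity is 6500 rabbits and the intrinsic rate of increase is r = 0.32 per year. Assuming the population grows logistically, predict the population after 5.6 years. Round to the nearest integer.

A = (K − N₀)/N₀ = (6500 − 210)/210 = 29.952.
N(t) = K/(1 + A·e^(−rt)) = 6500/(1 + 29.952×e^(−0.32×5.6)).
e^(−1.792) = 0.16663; denominator = 1 + 29.952×0.16663 = 5.9909.
N = 6500/5.9909 = 1084.99.

1085 rabbits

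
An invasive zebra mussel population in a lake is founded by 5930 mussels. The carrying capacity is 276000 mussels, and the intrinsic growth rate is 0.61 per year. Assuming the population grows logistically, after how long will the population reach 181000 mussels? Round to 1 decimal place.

A = (K − N₀)/N₀ = (276000 − 5930)/5930 = 45.543.
Solve 276000/(1 + 45.543·e^(−0.61t)) = 181000: 1 + 45.543·e^(−0.61t) = 1.5249, so e^(−0.61t) = 0.0115245.
−0.61·t = ln(0.0115245) = -4.4633, so t = 4.4633/0.61 = 7.3168.

7.3 years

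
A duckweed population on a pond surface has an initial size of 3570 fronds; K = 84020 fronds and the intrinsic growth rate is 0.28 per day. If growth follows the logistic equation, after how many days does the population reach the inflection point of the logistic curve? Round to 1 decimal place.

Logistic growth is fastest at N = K/2 = 42010.
A = (K − N₀)/N₀ = 22.535. Set K/(1 + A·e^(−rt)) = K/2 → A·e^(−rt) = 1.
e^(−0.28t) = 1/22.535 = 0.0443754, so t = ln(22.535)/0.28 = 3.1151/0.28 = 11.125.

11.1 days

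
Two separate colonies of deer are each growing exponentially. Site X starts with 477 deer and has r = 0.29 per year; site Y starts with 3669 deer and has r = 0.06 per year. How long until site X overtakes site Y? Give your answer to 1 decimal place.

8.9 years

Set 477·e^(0.29t) = 3669·e^(0.06t).
e^((0.29 − 0.06)t) = 3669/477 → e^(0.23·t) = 7.6918.
0.23·t = ln(7.6918) = 2.0402, so t = 2.0402/0.23 = 8.8703.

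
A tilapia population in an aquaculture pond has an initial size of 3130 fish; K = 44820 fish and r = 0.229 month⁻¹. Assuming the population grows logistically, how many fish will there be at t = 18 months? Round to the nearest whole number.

A = (K − N₀)/N₀ = (44820 − 3130)/3130 = 13.319.
N(t) = K/(1 + A·e^(−rt)) = 44820/(1 + 13.319×e^(−0.229×18)).
e^(−4.122) = 0.016212; denominator = 1 + 13.319×0.016212 = 1.2159.
N = 44820/1.2159 = 36860.5.

36860 fish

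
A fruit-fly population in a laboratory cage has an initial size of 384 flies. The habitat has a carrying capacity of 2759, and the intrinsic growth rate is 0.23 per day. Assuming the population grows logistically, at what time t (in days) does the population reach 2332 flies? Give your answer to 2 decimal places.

A = (K − N₀)/N₀ = (2759 − 384)/384 = 6.1849.
Solve 2759/(1 + 6.1849·e^(−0.23t)) = 2332: 1 + 6.1849·e^(−0.23t) = 1.1831, so e^(−0.23t) = 0.0296051.
−0.23·t = ln(0.0296051) = -3.5198, so t = 3.5198/0.23 = 15.304.

15.30 days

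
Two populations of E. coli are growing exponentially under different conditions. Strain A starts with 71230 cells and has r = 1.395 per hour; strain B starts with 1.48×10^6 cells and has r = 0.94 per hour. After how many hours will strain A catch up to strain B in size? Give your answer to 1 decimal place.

6.7 hours

Set 71230·e^(1.395t) = 1.48×10^6·e^(0.94t).
e^((1.395 − 0.94)t) = 1.48×10^6/71230 → e^(0.455·t) = 20.778.
0.455·t = ln(20.778) = 3.0339, so t = 3.0339/0.455 = 6.6679.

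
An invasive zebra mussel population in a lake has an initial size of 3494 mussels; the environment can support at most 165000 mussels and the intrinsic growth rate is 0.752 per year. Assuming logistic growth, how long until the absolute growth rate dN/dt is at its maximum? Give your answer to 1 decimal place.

Logistic growth is fastest at N = K/2 = 82500.
A = (K − N₀)/N₀ = 46.224. Set K/(1 + A·e^(−rt)) = K/2 → A·e^(−rt) = 1.
e^(−0.752t) = 1/46.224 = 0.0216339, so t = ln(46.224)/0.752 = 3.8335/0.752 = 5.0977.

5.1 years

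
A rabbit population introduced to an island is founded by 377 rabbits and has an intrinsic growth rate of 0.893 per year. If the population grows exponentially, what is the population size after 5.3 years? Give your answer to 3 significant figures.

42800 rabbits

N(t) = N₀·e^(rt) = 377 × e^(0.893×5.3) = 377 × e^4.733.
e^4.733 ≈ 113.62, so N ≈ 377 × 113.62 = 42836.5.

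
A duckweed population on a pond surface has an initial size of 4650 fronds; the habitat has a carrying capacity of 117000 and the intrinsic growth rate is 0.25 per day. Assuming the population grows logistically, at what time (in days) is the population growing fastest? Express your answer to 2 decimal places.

Logistic growth is fastest at N = K/2 = 58500.
A = (K − N₀)/N₀ = 24.161. Set K/(1 + A·e^(−rt)) = K/2 → A·e^(−rt) = 1.
e^(−0.25t) = 1/24.161 = 0.0413885, so t = ln(24.161)/0.25 = 3.1848/0.25 = 12.739.

12.74 days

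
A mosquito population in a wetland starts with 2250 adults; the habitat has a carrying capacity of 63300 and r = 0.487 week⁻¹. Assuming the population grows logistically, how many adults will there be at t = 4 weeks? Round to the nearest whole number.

A = (K − N₀)/N₀ = (63300 − 2250)/2250 = 27.133.
N(t) = K/(1 + A·e^(−rt)) = 63300/(1 + 27.133×e^(−0.487×4)).
e^(−1.948) = 0.14256; denominator = 1 + 27.133×0.14256 = 4.8681.
N = 63300/4.8681 = 13003.

13003 adults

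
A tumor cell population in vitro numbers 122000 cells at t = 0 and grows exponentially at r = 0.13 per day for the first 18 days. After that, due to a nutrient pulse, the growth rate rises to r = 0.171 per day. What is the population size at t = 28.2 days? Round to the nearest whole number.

7246117 cells

Phase 1: N(18) = 122000·e^(0.13×18) = 122000·e^2.34 = 1.266511×10^6.
Phase 2 runs for 28.2 − 18 = 10.2 days at r = 0.171.
N(28.2) = 1.266511×10^6·e^(0.171×10.2) = 1.266511×10^6·e^1.744 = 7.246117×10^6.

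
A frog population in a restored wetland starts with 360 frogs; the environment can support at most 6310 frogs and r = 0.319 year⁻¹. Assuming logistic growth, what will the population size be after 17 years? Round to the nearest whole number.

5881 frogs

A = (K − N₀)/N₀ = (6310 − 360)/360 = 16.528.
N(t) = K/(1 + A·e^(−rt)) = 6310/(1 + 16.528×e^(−0.319×17)).
e^(−5.423) = 0.0044139; denominator = 1 + 16.528×0.0044139 = 1.073.
N = 6310/1.073 = 5880.97.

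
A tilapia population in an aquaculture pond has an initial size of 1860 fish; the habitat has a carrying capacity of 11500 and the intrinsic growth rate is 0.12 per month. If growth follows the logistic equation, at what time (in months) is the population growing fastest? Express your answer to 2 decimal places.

13.71 months

Logistic growth is fastest at N = K/2 = 5750.
A = (K − N₀)/N₀ = 5.1828. Set K/(1 + A·e^(−rt)) = K/2 → A·e^(−rt) = 1.
e^(−0.12t) = 1/5.1828 = 0.192946, so t = ln(5.1828)/0.12 = 1.6453/0.12 = 13.711.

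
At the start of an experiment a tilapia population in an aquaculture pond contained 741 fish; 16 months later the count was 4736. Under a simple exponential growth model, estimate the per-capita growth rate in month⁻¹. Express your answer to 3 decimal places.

0.116 per month

From N(t) = N₀·e^(rt): e^(r·16) = 4736/741 = 6.3914.
r·16 = ln(6.3914) = 1.8549, so r = 1.8549/16 = 0.11593.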